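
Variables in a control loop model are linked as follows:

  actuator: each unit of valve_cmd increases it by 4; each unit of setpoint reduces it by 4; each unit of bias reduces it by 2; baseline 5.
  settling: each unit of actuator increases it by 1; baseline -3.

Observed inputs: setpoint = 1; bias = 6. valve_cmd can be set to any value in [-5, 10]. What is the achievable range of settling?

-34 to 26

Substituting into the actuator equation gives actuator = 4*valve_cmd - 11.
This gives settling = 4*valve_cmd - 14.
Linear in valve_cmd, so extremes are at the endpoints: valve_cmd = -5 gives settling = -34; valve_cmd = 10 gives settling = 26.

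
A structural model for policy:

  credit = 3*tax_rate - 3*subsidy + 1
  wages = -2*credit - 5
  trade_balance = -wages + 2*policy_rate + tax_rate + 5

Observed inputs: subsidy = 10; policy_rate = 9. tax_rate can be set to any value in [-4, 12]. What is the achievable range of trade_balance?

-58 to 54

Substituting into the credit equation gives credit = 3*tax_rate - 29.
Substituting into the wages equation gives wages = -6*tax_rate + 53.
trade_balance becomes 7*tax_rate - 30.
Linear in tax_rate, so extremes are at the endpoints: tax_rate = -4 gives trade_balance = -58; tax_rate = 12 gives trade_balance = 54.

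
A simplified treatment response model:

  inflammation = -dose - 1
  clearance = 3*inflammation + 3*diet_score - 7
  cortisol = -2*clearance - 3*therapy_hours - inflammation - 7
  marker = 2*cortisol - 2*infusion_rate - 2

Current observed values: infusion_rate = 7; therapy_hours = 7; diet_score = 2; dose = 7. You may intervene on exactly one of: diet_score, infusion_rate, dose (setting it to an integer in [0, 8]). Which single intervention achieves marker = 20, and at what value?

Intervening on diet_score: with other inputs at their observed values, marker = -12*diet_score + 68. Solving for 20 gives diet_score = 4, within [0, 8].
Intervening on infusion_rate: marker = -2*infusion_rate + 58. Reaching 20 requires infusion_rate = 19, outside [0, 8].
Intervening on dose: marker = 14*dose - 54. Reaching 20 requires dose = 37/7, not an integer.

set diet_score = 4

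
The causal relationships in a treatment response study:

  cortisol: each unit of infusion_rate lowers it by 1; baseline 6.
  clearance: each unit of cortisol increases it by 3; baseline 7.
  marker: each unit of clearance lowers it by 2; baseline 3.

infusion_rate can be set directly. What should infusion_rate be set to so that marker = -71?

Substituting into the clearance equation gives clearance = -3*infusion_rate + 25.
So marker = 6*infusion_rate - 47.
Solve 6*infusion_rate - 47 = -71: infusion_rate = (-71 + 47) / 6 = -4.

infusion_rate = -4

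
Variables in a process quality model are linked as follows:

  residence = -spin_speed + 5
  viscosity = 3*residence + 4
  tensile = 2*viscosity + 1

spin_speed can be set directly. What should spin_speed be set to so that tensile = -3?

spin_speed = 7

Substituting into the viscosity equation gives viscosity = -3*spin_speed + 19.
This gives tensile = -6*spin_speed + 39.
Solve -6*spin_speed + 39 = -3: spin_speed = (-3 - 39) / -6 = 7.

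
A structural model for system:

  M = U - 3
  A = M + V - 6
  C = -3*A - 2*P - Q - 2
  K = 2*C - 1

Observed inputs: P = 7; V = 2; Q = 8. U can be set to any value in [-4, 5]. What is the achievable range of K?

-37 to 17

Substituting into the A equation gives A = U - 7.
So C = -3*U - 3.
Substituting into the K equation gives K = -6*U - 7.
Linear in U, so extremes are at the endpoints: U = -4 gives K = 17; U = 5 gives K = -37.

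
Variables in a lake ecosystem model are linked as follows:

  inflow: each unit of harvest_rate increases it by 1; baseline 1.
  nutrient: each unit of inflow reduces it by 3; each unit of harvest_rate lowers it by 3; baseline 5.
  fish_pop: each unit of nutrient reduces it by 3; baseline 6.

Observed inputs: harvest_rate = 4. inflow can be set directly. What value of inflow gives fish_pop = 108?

inflow = 9

Intervening on inflow fixes its value directly, overriding its dependence on harvest_rate.
Substituting into the nutrient equation gives nutrient = -3*inflow - 7.
Substituting into the fish_pop equation gives fish_pop = 9*inflow + 27.
Solve 9*inflow + 27 = 108: inflow = (108 - 27) / 9 = 9.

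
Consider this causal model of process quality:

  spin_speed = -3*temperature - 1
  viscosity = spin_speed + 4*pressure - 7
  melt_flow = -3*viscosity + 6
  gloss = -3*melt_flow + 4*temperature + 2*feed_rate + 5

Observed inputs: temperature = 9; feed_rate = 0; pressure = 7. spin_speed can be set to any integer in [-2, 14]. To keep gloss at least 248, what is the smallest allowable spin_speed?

spin_speed = 4

Intervening on spin_speed fixes its value directly, overriding its dependence on temperature.
Substituting into the viscosity equation gives viscosity = spin_speed + 21.
melt_flow becomes -3*spin_speed - 57.
So gloss = 9*spin_speed + 212.
Require 9*spin_speed + 212 ≥ 248, so spin_speed ≥ 4.
The smallest integer in [-2, 14] satisfying this is 4.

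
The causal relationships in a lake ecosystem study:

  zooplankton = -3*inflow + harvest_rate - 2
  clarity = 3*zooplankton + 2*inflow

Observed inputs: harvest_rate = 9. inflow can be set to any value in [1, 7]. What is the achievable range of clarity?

Substituting into the zooplankton equation gives zooplankton = -3*inflow + 7.
clarity becomes -7*inflow + 21.
Linear in inflow, so extremes are at the endpoints: inflow = 1 gives clarity = 14; inflow = 7 gives clarity = -28.

-28 to 14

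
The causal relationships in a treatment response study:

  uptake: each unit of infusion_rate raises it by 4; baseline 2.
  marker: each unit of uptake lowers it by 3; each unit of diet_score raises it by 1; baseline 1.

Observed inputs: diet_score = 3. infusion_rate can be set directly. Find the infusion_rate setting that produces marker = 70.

infusion_rate = -6

Substituting into the marker equation gives marker = -12*infusion_rate - 2.
Solve -12*infusion_rate - 2 = 70: infusion_rate = (70 + 2) / -12 = -6.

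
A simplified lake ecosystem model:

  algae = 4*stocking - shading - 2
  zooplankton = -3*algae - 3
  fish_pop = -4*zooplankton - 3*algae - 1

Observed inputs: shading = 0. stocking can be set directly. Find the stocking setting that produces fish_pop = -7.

stocking = 0

Substituting into the algae equation gives algae = 4*stocking - 2.
This gives zooplankton = -12*stocking + 3.
So fish_pop = 36*stocking - 7.
Solve 36*stocking - 7 = -7: stocking = (-7 + 7) / 36 = 0.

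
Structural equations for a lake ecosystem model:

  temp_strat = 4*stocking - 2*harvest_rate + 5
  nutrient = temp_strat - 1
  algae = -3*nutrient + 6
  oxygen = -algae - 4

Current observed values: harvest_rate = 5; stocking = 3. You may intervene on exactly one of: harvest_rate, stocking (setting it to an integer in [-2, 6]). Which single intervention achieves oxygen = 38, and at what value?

Intervening on harvest_rate: with other inputs at their observed values, oxygen = -6*harvest_rate + 38. Solving for 38 gives harvest_rate = 0, within [-2, 6].
Intervening on stocking: oxygen = 12*stocking - 28. Reaching 38 requires stocking = 11/2, not an integer.

set harvest_rate = 0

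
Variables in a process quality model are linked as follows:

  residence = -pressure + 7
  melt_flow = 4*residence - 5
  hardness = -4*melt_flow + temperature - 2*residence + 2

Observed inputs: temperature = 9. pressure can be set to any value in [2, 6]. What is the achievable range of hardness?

Substituting into the melt_flow equation gives melt_flow = -4*pressure + 23.
hardness becomes 18*pressure - 95.
Linear in pressure, so extremes are at the endpoints: pressure = 2 gives hardness = -59; pressure = 6 gives hardness = 13.

-59 to 13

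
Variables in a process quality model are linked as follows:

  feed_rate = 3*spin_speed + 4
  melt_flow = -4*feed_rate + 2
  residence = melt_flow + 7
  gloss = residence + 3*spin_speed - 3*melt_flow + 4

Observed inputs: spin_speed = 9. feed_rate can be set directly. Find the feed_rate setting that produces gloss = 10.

feed_rate = -3

Intervening on feed_rate fixes its value directly, overriding its dependence on spin_speed.
Substituting into the residence equation gives residence = -4*feed_rate + 9.
So gloss = 8*feed_rate + 34.
Solve 8*feed_rate + 34 = 10: feed_rate = (10 - 34) / 8 = -3.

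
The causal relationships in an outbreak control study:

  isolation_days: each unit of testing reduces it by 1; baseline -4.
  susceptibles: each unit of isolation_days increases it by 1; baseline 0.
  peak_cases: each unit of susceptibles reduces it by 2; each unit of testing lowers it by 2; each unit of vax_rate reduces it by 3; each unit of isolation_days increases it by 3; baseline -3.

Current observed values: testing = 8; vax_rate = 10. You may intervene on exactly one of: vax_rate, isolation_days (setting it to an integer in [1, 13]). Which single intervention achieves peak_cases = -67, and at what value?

Intervening on vax_rate: with other inputs at their observed values, peak_cases = -3*vax_rate - 31. Solving for -67 gives vax_rate = 12, within [1, 13].
Intervening on isolation_days: peak_cases = isolation_days - 49. Reaching -67 requires isolation_days = -18, outside [1, 13].

set vax_rate = 12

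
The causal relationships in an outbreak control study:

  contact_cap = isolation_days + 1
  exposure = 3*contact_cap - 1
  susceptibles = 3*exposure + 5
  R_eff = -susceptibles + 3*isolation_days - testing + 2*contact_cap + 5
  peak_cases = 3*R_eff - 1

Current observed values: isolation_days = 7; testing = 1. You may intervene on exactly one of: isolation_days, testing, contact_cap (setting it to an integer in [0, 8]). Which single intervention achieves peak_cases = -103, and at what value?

Intervening on isolation_days: peak_cases = -12*isolation_days - 16. Reaching -103 requires isolation_days = 29/4, not an integer.
Intervening on testing: with other inputs at their observed values, peak_cases = -3*testing - 97. Solving for -103 gives testing = 2, within [0, 8].
Intervening on contact_cap: peak_cases = -21*contact_cap + 68. Reaching -103 requires contact_cap = 57/7, not an integer.

set testing = 2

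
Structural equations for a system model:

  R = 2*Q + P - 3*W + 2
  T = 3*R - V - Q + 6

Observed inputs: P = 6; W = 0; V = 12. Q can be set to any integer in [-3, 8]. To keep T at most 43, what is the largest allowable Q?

Q = 5

Substituting into the R equation gives R = 2*Q + 8.
Substituting into the T equation gives T = 5*Q + 18.
Require 5*Q + 18 ≤ 43, so Q ≤ 5.
The largest integer in [-3, 8] satisfying this is 5.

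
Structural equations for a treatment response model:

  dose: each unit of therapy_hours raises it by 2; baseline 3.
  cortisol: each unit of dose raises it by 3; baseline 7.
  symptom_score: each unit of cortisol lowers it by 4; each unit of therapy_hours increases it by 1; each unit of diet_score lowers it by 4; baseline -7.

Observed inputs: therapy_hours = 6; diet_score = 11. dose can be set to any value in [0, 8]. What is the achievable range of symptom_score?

-169 to -73

Intervening on dose fixes its value directly, overriding its dependence on therapy_hours.
Substituting into the symptom_score equation gives symptom_score = -12*dose - 73.
Linear in dose, so extremes are at the endpoints: dose = 0 gives symptom_score = -73; dose = 8 gives symptom_score = -169.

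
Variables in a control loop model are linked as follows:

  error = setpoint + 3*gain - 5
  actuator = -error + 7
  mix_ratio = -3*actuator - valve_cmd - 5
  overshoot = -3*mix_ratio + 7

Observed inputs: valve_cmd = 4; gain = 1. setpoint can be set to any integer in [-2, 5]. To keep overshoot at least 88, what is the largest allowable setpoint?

setpoint = 3

Substituting into the error equation gives error = setpoint - 2.
This gives actuator = -setpoint + 9.
So mix_ratio = 3*setpoint - 36.
Substituting into the overshoot equation gives overshoot = -9*setpoint + 115.
Require -9*setpoint + 115 ≥ 88, so setpoint ≤ 3.
The largest integer in [-2, 5] satisfying this is 3.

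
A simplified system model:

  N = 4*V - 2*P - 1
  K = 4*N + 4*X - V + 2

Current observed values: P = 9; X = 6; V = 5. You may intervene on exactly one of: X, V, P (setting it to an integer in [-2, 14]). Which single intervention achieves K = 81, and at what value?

set P = 2

Intervening on X: K = 4*X + 1. Reaching 81 requires X = 20, outside [-2, 14].
Intervening on V: K = 15*V - 50. Reaching 81 requires V = 131/15, not an integer.
Intervening on P: with other inputs at their observed values, K = -8*P + 97. Solving for 81 gives P = 2, within [-2, 14].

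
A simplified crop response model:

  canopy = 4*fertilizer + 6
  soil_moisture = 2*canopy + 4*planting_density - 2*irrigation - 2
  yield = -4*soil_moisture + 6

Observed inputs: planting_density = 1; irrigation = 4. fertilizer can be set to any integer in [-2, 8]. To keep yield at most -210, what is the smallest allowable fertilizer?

fertilizer = 6

Substituting into the soil_moisture equation gives soil_moisture = 8*fertilizer + 6.
Substituting into the yield equation gives yield = -32*fertilizer - 18.
Require -32*fertilizer - 18 ≤ -210, so fertilizer ≥ 6.
The smallest integer in [-2, 8] satisfying this is 6.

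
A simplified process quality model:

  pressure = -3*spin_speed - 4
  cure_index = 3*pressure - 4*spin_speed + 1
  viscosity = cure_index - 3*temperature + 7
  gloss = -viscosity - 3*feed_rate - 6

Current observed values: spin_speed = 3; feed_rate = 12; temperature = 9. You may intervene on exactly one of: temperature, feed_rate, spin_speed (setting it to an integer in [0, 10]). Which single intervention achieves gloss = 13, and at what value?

Intervening on temperature: with other inputs at their observed values, gloss = 3*temperature + 1. Solving for 13 gives temperature = 4, within [0, 10].
Intervening on feed_rate: gloss = -3*feed_rate + 64. Reaching 13 requires feed_rate = 17, outside [0, 10].
Intervening on spin_speed: gloss = 13*spin_speed - 11. Reaching 13 requires spin_speed = 24/13, not an integer.

set temperature = 4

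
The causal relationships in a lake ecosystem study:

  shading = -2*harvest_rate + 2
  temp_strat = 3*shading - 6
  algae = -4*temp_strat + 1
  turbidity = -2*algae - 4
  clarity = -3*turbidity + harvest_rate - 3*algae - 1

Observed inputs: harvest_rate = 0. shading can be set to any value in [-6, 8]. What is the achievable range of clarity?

-202 to 302

Intervening on shading fixes its value directly, overriding its dependence on harvest_rate.
Substituting into the algae equation gives algae = -12*shading + 25.
This gives turbidity = 24*shading - 54.
Substituting into the clarity equation gives clarity = -36*shading + 86.
Linear in shading, so extremes are at the endpoints: shading = -6 gives clarity = 302; shading = 8 gives clarity = -202.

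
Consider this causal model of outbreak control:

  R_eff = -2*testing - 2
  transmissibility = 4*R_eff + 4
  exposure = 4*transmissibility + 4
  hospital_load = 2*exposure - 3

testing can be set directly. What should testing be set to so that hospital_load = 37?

Substituting into the transmissibility equation gives transmissibility = -8*testing - 4.
Substituting into the exposure equation gives exposure = -32*testing - 12.
Substituting into the hospital_load equation gives hospital_load = -64*testing - 27.
Solve -64*testing - 27 = 37: testing = (37 + 27) / -64 = -1.

testing = -1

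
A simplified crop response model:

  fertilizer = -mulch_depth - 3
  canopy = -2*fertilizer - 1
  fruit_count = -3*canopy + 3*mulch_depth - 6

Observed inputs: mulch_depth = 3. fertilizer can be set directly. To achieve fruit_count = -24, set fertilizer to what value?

Intervening on fertilizer fixes its value directly, overriding its dependence on mulch_depth.
Substituting into the fruit_count equation gives fruit_count = 6*fertilizer + 6.
Solve 6*fertilizer + 6 = -24: fertilizer = (-24 - 6) / 6 = -5.

fertilizer = -5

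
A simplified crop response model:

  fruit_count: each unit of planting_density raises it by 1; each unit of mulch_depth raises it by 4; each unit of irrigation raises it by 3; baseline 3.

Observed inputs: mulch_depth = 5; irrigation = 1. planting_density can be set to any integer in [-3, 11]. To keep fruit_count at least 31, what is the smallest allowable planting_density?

planting_density = 5

Substituting into the fruit_count equation gives fruit_count = planting_density + 26.
Require planting_density + 26 ≥ 31, so planting_density ≥ 5.
The smallest integer in [-3, 11] satisfying this is 5.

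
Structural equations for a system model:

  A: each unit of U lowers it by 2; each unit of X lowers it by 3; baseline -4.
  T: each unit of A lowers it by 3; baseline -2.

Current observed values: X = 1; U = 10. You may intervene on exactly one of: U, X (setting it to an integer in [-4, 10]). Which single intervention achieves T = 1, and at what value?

Intervening on U: with other inputs at their observed values, T = 6*U + 19. Solving for 1 gives U = -3, within [-4, 10].
Intervening on X: T = 9*X + 70. Reaching 1 requires X = -23/3, not an integer.

set U = -3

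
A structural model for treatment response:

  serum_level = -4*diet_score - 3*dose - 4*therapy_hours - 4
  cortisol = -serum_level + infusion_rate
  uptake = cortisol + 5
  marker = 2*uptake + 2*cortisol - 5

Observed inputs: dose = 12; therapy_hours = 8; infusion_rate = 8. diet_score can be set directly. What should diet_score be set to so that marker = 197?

Substituting into the serum_level equation gives serum_level = -4*diet_score - 72.
cortisol becomes 4*diet_score + 80.
Substituting into the uptake equation gives uptake = 4*diet_score + 85.
Substituting into the marker equation gives marker = 16*diet_score + 325.
Solve 16*diet_score + 325 = 197: diet_score = (197 - 325) / 16 = -8.

diet_score = -8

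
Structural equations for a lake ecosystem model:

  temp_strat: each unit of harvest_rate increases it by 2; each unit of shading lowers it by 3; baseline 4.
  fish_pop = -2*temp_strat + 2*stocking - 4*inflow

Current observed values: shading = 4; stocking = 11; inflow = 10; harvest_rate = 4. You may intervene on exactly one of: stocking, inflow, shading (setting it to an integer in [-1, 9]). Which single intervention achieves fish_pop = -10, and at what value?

set inflow = 8

Intervening on stocking: fish_pop = 2*stocking - 40. Reaching -10 requires stocking = 15, outside [-1, 9].
Intervening on inflow: with other inputs at their observed values, fish_pop = -4*inflow + 22. Solving for -10 gives inflow = 8, within [-1, 9].
Intervening on shading: fish_pop = 6*shading - 42. Reaching -10 requires shading = 16/3, not an integer.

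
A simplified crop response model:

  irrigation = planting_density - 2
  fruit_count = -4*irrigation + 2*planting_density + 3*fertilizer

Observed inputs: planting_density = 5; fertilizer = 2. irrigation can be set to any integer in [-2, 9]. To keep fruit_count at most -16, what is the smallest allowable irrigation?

irrigation = 8

Intervening on irrigation fixes its value directly, overriding its dependence on planting_density.
Substituting into the fruit_count equation gives fruit_count = -4*irrigation + 16.
Require -4*irrigation + 16 ≤ -16, so irrigation ≥ 8.
The smallest integer in [-2, 9] satisfying this is 8.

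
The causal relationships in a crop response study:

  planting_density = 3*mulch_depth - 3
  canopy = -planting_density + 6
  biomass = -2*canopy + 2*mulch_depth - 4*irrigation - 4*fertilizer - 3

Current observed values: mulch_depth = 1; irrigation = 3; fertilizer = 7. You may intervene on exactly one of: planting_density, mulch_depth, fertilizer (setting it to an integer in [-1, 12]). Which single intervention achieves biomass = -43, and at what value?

set planting_density = 5

Intervening on planting_density: with other inputs at their observed values, biomass = 2*planting_density - 53. Solving for -43 gives planting_density = 5, within [-1, 12].
Intervening on mulch_depth: biomass = 8*mulch_depth - 61. Reaching -43 requires mulch_depth = 9/4, not an integer.
Intervening on fertilizer: biomass = -4*fertilizer - 25. Reaching -43 requires fertilizer = 9/2, not an integer.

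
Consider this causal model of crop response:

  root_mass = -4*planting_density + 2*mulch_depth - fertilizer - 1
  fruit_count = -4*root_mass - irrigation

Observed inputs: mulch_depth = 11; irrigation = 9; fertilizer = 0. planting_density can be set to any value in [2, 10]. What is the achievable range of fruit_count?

Substituting into the root_mass equation gives root_mass = -4*planting_density + 21.
Substituting into the fruit_count equation gives fruit_count = 16*planting_density - 93.
Linear in planting_density, so extremes are at the endpoints: planting_density = 2 gives fruit_count = -61; planting_density = 10 gives fruit_count = 67.

-61 to 67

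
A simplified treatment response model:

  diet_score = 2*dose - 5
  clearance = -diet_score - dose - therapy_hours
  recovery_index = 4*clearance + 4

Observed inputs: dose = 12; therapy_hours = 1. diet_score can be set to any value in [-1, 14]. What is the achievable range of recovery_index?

-104 to -44

Intervening on diet_score fixes its value directly, overriding its dependence on dose.
Substituting into the clearance equation gives clearance = -diet_score - 13.
Substituting into the recovery_index equation gives recovery_index = -4*diet_score - 48.
Linear in diet_score, so extremes are at the endpoints: diet_score = -1 gives recovery_index = -44; diet_score = 14 gives recovery_index = -104.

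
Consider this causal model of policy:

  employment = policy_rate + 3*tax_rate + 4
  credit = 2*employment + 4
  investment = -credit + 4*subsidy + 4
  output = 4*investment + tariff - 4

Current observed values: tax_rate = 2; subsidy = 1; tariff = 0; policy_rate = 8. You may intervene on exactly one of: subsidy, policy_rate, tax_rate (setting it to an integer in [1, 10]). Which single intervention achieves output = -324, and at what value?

set tax_rate = 10

Intervening on subsidy: output = 16*subsidy - 148. Reaching -324 requires subsidy = -11, outside [1, 10].
Intervening on policy_rate: output = -8*policy_rate - 68. Reaching -324 requires policy_rate = 32, outside [1, 10].
Intervening on tax_rate: with other inputs at their observed values, output = -24*tax_rate - 84. Solving for -324 gives tax_rate = 10, within [1, 10].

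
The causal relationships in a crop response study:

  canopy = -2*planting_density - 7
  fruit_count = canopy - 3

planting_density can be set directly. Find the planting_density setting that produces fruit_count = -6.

Substituting into the fruit_count equation gives fruit_count = -2*planting_density - 10.
Solve -2*planting_density - 10 = -6: planting_density = (-6 + 10) / -2 = -2.

planting_density = -2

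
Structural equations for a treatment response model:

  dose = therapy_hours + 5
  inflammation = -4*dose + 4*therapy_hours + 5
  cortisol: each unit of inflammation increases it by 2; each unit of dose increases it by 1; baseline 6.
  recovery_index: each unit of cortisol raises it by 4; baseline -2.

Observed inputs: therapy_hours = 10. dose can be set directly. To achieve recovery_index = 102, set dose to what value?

Intervening on dose fixes its value directly, overriding its dependence on therapy_hours.
Substituting into the inflammation equation gives inflammation = -4*dose + 45.
Substituting into the cortisol equation gives cortisol = -7*dose + 96.
Substituting into the recovery_index equation gives recovery_index = -28*dose + 382.
Solve -28*dose + 382 = 102: dose = (102 - 382) / -28 = 10.

dose = 10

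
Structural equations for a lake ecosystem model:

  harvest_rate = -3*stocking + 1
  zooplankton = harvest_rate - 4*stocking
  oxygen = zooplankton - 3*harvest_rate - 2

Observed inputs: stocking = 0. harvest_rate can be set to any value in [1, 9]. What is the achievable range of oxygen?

Intervening on harvest_rate fixes its value directly, overriding its dependence on stocking.
Substituting into the zooplankton equation gives zooplankton = harvest_rate.
Substituting into the oxygen equation gives oxygen = -2*harvest_rate - 2.
Linear in harvest_rate, so extremes are at the endpoints: harvest_rate = 1 gives oxygen = -4; harvest_rate = 9 gives oxygen = -20.

-20 to -4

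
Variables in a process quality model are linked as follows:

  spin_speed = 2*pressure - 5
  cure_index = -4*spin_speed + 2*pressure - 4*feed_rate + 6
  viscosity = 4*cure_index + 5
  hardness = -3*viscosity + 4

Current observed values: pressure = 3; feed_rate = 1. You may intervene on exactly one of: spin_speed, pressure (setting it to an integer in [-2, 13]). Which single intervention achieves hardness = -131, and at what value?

set pressure = 2

Intervening on spin_speed: hardness = 48*spin_speed - 107. Reaching -131 requires spin_speed = -1/2, not an integer.
Intervening on pressure: with other inputs at their observed values, hardness = 72*pressure - 275. Solving for -131 gives pressure = 2, within [-2, 13].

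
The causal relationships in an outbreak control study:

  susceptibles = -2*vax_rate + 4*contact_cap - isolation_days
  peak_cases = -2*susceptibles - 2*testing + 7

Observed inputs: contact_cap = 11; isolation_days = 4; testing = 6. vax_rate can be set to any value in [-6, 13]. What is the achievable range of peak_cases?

Substituting into the susceptibles equation gives susceptibles = -2*vax_rate + 40.
Substituting into the peak_cases equation gives peak_cases = 4*vax_rate - 85.
Linear in vax_rate, so extremes are at the endpoints: vax_rate = -6 gives peak_cases = -109; vax_rate = 13 gives peak_cases = -33.

-109 to -33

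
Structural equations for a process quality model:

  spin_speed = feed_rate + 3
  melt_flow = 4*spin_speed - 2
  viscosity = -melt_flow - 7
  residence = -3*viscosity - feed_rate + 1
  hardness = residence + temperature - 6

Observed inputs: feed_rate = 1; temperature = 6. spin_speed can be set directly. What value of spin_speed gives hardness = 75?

Intervening on spin_speed fixes its value directly, overriding its dependence on feed_rate.
Substituting into the viscosity equation gives viscosity = -4*spin_speed - 5.
residence becomes 12*spin_speed + 15.
This gives hardness = 12*spin_speed + 15.
Solve 12*spin_speed + 15 = 75: spin_speed = (75 - 15) / 12 = 5.

spin_speed = 5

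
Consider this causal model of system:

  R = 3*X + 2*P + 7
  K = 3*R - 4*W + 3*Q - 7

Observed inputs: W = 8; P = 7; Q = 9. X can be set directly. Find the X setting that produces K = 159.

Substituting into the R equation gives R = 3*X + 21.
K becomes 9*X + 51.
Solve 9*X + 51 = 159: X = (159 - 51) / 9 = 12.

X = 12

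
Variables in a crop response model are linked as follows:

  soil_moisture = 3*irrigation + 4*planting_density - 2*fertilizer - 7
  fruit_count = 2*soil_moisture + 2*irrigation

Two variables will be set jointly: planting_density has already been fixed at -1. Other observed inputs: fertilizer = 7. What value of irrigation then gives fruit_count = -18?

With planting_density held at -1:
Substituting into the soil_moisture equation gives soil_moisture = 3*irrigation - 25.
fruit_count becomes 8*irrigation - 50.
Solve 8*irrigation - 50 = -18: irrigation = (-18 + 50) / 8 = 4.

irrigation = 4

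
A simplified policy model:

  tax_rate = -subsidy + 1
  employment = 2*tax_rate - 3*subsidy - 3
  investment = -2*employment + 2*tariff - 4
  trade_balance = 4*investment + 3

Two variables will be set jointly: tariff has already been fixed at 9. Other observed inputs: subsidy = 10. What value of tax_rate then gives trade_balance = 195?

With tariff held at 9:
Intervening on tax_rate fixes its value directly, overriding its dependence on subsidy.
Substituting into the employment equation gives employment = 2*tax_rate - 33.
Substituting into the investment equation gives investment = -4*tax_rate + 80.
So trade_balance = -16*tax_rate + 323.
Solve -16*tax_rate + 323 = 195: tax_rate = (195 - 323) / -16 = 8.

tax_rate = 8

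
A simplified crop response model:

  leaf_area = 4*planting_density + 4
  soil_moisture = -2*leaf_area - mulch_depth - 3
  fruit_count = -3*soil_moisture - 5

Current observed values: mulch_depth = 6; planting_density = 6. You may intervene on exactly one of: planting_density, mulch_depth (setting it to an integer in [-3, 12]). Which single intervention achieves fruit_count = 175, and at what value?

set mulch_depth = 1

Intervening on planting_density: fruit_count = 24*planting_density + 46. Reaching 175 requires planting_density = 43/8, not an integer.
Intervening on mulch_depth: with other inputs at their observed values, fruit_count = 3*mulch_depth + 172. Solving for 175 gives mulch_depth = 1, within [-3, 12].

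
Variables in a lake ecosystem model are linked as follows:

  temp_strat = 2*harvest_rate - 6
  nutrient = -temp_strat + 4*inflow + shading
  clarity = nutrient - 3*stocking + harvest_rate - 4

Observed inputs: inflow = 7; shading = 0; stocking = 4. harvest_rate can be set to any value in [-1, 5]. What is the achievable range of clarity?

13 to 19

Substituting into the nutrient equation gives nutrient = -2*harvest_rate + 34.
Substituting into the clarity equation gives clarity = -harvest_rate + 18.
Linear in harvest_rate, so extremes are at the endpoints: harvest_rate = -1 gives clarity = 19; harvest_rate = 5 gives clarity = 13.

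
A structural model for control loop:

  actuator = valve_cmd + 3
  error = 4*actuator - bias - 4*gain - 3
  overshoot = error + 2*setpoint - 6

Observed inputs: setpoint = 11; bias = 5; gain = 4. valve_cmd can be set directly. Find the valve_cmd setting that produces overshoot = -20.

valve_cmd = -6

Substituting into the error equation gives error = 4*valve_cmd - 12.
Substituting into the overshoot equation gives overshoot = 4*valve_cmd + 4.
Solve 4*valve_cmd + 4 = -20: valve_cmd = (-20 - 4) / 4 = -6.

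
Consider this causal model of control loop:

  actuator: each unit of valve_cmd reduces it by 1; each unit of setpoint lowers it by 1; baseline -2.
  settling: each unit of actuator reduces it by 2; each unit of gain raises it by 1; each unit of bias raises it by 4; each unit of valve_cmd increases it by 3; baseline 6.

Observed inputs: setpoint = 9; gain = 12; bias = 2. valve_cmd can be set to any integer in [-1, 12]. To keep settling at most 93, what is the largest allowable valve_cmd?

valve_cmd = 9

Substituting into the actuator equation gives actuator = -valve_cmd - 11.
So settling = 5*valve_cmd + 48.
Require 5*valve_cmd + 48 ≤ 93, so valve_cmd ≤ 9.
The largest integer in [-1, 12] satisfying this is 9.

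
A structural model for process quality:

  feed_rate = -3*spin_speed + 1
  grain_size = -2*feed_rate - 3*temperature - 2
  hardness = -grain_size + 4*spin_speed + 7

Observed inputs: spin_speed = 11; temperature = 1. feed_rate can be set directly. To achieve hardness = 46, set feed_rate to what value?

feed_rate = -5

Intervening on feed_rate fixes its value directly, overriding its dependence on spin_speed.
Substituting into the grain_size equation gives grain_size = -2*feed_rate - 5.
Substituting into the hardness equation gives hardness = 2*feed_rate + 56.
Solve 2*feed_rate + 56 = 46: feed_rate = (46 - 56) / 2 = -5.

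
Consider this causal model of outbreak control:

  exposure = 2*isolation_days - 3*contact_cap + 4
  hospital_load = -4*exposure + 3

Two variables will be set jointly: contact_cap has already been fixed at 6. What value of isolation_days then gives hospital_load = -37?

isolation_days = 12

With contact_cap held at 6:
Substituting into the exposure equation gives exposure = 2*isolation_days - 14.
Substituting into the hospital_load equation gives hospital_load = -8*isolation_days + 59.
Solve -8*isolation_days + 59 = -37: isolation_days = (-37 - 59) / -8 = 12.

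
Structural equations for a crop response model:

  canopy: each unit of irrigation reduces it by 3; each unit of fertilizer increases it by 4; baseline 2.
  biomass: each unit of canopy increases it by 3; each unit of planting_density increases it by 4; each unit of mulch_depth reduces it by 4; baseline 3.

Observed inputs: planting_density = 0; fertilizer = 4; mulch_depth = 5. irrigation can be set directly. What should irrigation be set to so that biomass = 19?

irrigation = 2

Substituting into the canopy equation gives canopy = -3*irrigation + 18.
So biomass = -9*irrigation + 37.
Solve -9*irrigation + 37 = 19: irrigation = (19 - 37) / -9 = 2.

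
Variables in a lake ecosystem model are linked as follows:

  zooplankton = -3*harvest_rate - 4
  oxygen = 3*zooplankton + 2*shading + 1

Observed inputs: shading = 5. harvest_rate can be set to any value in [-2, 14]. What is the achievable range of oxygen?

-127 to 17

Substituting into the oxygen equation gives oxygen = -9*harvest_rate - 1.
Linear in harvest_rate, so extremes are at the endpoints: harvest_rate = -2 gives oxygen = 17; harvest_rate = 14 gives oxygen = -127.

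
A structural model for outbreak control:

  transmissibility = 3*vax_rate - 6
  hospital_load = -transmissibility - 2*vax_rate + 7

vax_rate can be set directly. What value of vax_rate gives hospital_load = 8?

Substituting into the hospital_load equation gives hospital_load = -5*vax_rate + 13.
Solve -5*vax_rate + 13 = 8: vax_rate = (8 - 13) / -5 = 1.

vax_rate = 1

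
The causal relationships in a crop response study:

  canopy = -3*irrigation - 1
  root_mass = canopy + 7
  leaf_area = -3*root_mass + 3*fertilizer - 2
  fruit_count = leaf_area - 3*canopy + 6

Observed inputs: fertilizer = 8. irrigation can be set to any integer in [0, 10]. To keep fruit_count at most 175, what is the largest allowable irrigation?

irrigation = 9

Substituting into the root_mass equation gives root_mass = -3*irrigation + 6.
Substituting into the leaf_area equation gives leaf_area = 9*irrigation + 4.
This gives fruit_count = 18*irrigation + 13.
Require 18*irrigation + 13 ≤ 175, so irrigation ≤ 9.
The largest integer in [0, 10] satisfying this is 9.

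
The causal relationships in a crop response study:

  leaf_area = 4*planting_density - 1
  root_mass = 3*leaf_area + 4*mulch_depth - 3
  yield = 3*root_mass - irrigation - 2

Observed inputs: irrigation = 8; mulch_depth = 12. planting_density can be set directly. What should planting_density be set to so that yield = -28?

Substituting into the root_mass equation gives root_mass = 12*planting_density + 42.
Substituting into the yield equation gives yield = 36*planting_density + 116.
Solve 36*planting_density + 116 = -28: planting_density = (-28 - 116) / 36 = -4.

planting_density = -4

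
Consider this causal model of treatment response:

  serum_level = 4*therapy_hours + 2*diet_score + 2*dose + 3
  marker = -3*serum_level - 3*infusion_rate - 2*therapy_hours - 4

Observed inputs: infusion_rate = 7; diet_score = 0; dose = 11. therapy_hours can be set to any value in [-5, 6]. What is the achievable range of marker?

Substituting into the serum_level equation gives serum_level = 4*therapy_hours + 25.
Substituting into the marker equation gives marker = -14*therapy_hours - 100.
Linear in therapy_hours, so extremes are at the endpoints: therapy_hours = -5 gives marker = -30; therapy_hours = 6 gives marker = -184.

-184 to -30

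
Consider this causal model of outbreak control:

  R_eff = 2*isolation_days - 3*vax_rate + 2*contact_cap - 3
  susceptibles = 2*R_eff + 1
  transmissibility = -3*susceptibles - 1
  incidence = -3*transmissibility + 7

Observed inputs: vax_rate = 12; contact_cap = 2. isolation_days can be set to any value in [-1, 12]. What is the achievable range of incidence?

Substituting into the R_eff equation gives R_eff = 2*isolation_days - 35.
This gives susceptibles = 4*isolation_days - 69.
transmissibility becomes -12*isolation_days + 206.
So incidence = 36*isolation_days - 611.
Linear in isolation_days, so extremes are at the endpoints: isolation_days = -1 gives incidence = -647; isolation_days = 12 gives incidence = -179.

-647 to -179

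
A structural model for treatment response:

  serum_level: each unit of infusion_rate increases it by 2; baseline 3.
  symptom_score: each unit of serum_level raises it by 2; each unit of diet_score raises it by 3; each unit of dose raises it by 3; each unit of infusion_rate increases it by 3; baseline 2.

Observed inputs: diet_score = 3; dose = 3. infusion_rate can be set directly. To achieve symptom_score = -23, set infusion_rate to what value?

infusion_rate = -7

Substituting into the symptom_score equation gives symptom_score = 7*infusion_rate + 26.
Solve 7*infusion_rate + 26 = -23: infusion_rate = (-23 - 26) / 7 = -7.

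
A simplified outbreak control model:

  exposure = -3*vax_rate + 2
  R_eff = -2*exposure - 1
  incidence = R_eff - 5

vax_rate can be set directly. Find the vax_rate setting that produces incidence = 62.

vax_rate = 12

Substituting into the R_eff equation gives R_eff = 6*vax_rate - 5.
So incidence = 6*vax_rate - 10.
Solve 6*vax_rate - 10 = 62: vax_rate = (62 + 10) / 6 = 12.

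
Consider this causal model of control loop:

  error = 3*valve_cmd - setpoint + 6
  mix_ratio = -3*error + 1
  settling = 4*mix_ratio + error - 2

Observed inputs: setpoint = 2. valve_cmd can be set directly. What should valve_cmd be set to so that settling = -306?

Substituting into the error equation gives error = 3*valve_cmd + 4.
Substituting into the mix_ratio equation gives mix_ratio = -9*valve_cmd - 11.
Substituting into the settling equation gives settling = -33*valve_cmd - 42.
Solve -33*valve_cmd - 42 = -306: valve_cmd = (-306 + 42) / -33 = 8.

valve_cmd = 8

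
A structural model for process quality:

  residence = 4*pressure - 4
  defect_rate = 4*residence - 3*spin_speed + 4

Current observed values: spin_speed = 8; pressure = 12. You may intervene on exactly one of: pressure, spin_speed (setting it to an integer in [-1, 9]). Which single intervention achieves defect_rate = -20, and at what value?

Intervening on pressure: with other inputs at their observed values, defect_rate = 16*pressure - 36. Solving for -20 gives pressure = 1, within [-1, 9].
Intervening on spin_speed: defect_rate = -3*spin_speed + 180. Reaching -20 requires spin_speed = 200/3, not an integer.

set pressure = 1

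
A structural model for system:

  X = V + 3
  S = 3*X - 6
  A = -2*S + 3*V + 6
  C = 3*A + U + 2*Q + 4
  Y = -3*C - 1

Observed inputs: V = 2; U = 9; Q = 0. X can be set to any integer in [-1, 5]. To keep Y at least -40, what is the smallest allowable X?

X = 4

Intervening on X fixes its value directly, overriding its dependence on V.
Substituting into the A equation gives A = -6*X + 24.
Substituting into the C equation gives C = -18*X + 85.
Y becomes 54*X - 256.
Require 54*X - 256 ≥ -40, so X ≥ 4.
The smallest integer in [-1, 5] satisfying this is 4.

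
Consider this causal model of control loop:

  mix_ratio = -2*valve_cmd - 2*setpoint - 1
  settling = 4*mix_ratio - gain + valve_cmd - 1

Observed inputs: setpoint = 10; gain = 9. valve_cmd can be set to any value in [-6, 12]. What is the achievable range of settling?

Substituting into the mix_ratio equation gives mix_ratio = -2*valve_cmd - 21.
Substituting into the settling equation gives settling = -7*valve_cmd - 94.
Linear in valve_cmd, so extremes are at the endpoints: valve_cmd = -6 gives settling = -52; valve_cmd = 12 gives settling = -178.

-178 to -52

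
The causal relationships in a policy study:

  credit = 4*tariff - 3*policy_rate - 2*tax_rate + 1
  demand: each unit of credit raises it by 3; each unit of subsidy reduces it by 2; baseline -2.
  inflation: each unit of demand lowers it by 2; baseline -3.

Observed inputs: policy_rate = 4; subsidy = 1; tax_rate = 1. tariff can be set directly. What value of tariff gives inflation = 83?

Substituting into the credit equation gives credit = 4*tariff - 13.
Substituting into the demand equation gives demand = 12*tariff - 43.
inflation becomes -24*tariff + 83.
Solve -24*tariff + 83 = 83: tariff = (83 - 83) / -24 = 0.

tariff = 0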